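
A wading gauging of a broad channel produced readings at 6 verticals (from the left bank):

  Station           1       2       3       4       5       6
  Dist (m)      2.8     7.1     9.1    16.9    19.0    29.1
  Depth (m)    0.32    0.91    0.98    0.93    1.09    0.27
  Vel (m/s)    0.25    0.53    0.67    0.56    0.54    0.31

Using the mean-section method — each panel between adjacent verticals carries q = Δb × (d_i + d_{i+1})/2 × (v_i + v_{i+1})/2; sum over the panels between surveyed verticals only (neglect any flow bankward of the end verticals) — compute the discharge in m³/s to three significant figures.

Panel 1-2: Δb = 4.3 m, d̄ = (0.32+0.91)/2 = 0.615, v̄ = (0.25+0.53)/2 = 0.39 → q = 4.3×0.615×0.39 = 1.031 m³/s
Panel 2-3: Δb = 2 m, d̄ = (0.91+0.98)/2 = 0.945, v̄ = (0.53+0.67)/2 = 0.6 → q = 2×0.945×0.6 = 1.134 m³/s
Panel 3-4: Δb = 7.8 m, d̄ = (0.98+0.93)/2 = 0.955, v̄ = (0.67+0.56)/2 = 0.615 → q = 7.8×0.955×0.615 = 4.581 m³/s
Panel 4-5: Δb = 2.1 m, d̄ = (0.93+1.09)/2 = 1.01, v̄ = (0.56+0.54)/2 = 0.55 → q = 2.1×1.01×0.55 = 1.167 m³/s
Panel 5-6: Δb = 10.1 m, d̄ = (1.09+0.27)/2 = 0.68, v̄ = (0.54+0.31)/2 = 0.425 → q = 10.1×0.68×0.425 = 2.919 m³/s
Q = Σ q = 10.83 m³/s

10.8 m³/s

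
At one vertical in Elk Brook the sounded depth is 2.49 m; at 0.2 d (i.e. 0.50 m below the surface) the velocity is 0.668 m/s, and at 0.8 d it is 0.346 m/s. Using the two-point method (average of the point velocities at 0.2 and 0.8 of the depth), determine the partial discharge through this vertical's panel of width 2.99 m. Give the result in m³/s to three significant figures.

3.77 m³/s

v̄ = (0.668 + 0.346) / 2 = 0.5070 m/s
q = v̄ × d × w = 0.5070 × 2.49 × 2.99 = 3.775 m³/s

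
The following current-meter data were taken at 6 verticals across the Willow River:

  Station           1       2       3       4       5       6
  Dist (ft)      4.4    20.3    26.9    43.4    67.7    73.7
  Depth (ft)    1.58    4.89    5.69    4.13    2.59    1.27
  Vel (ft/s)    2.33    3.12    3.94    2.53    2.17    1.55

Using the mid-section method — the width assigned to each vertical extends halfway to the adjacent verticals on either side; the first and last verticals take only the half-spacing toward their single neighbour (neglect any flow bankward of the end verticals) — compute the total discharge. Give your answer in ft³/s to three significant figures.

764 ft³/s

w_1 = (20.3 − 4.4)/2 = 7.95 ft; q_1 = 2.33 × 1.58 × 7.95 = 29.27 ft³/s
w_2 = (26.9 − 4.4)/2 = 11.25 ft; q_2 = 3.12 × 4.89 × 11.25 = 171.6 ft³/s
w_3 = (43.4 − 20.3)/2 = 11.55 ft; q_3 = 3.94 × 5.69 × 11.55 = 258.9 ft³/s
w_4 = (67.7 − 26.9)/2 = 20.4 ft; q_4 = 2.53 × 4.13 × 20.4 = 213.2 ft³/s
w_5 = (73.7 − 43.4)/2 = 15.15 ft; q_5 = 2.17 × 2.59 × 15.15 = 85.15 ft³/s
w_6 = (73.7 − 67.7)/2 = 3 ft; q_6 = 1.55 × 1.27 × 3 = 5.906 ft³/s
Q = Σ qᵢ = 764.1 ft³/s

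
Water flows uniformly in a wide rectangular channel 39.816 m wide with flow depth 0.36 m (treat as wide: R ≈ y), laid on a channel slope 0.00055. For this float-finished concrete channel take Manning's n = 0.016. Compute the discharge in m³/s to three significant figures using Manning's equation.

10.6 m³/s

A = b·y = 39.816 × 0.36 = 14.33 m²
Wide channel: R ≈ y = 0.36 m
Q = (1/n)·A·R^(2/3)·S^(1/2) = (1/0.016) × 14.33 × 0.3600^(2/3) × 0.00055^(1/2) = 10.63 m³/s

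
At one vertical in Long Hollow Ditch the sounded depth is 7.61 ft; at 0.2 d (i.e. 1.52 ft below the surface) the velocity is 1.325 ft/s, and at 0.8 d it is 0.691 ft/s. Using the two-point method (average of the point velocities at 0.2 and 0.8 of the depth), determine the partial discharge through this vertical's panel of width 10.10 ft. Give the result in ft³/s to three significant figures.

77.5 ft³/s

v̄ = (1.325 + 0.691) / 2 = 1.008 ft/s
q = v̄ × d × w = 1.008 × 7.61 × 10.10 = 77.48 ft³/s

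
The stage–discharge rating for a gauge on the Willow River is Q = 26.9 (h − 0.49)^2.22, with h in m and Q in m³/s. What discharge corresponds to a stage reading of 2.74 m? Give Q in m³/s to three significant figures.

163 m³/s

Q = 26.9 × (2.74 − 0.49)^2.22 = 26.9 × 2.25^2.22 = 162.8 m³/s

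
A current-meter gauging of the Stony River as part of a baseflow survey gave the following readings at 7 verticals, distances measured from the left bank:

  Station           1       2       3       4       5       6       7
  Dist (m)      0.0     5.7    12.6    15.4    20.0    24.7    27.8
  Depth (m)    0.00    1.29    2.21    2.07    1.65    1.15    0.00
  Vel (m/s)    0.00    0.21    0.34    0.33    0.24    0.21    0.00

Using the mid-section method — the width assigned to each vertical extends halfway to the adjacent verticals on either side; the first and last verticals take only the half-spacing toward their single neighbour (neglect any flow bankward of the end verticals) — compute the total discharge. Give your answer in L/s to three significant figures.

10700 L/s

w_2 = (12.6 − 0.0)/2 = 6.3 m; q_2 = 0.21 × 1.29 × 6.3 = 1.707 m³/s
w_3 = (15.4 − 5.7)/2 = 4.85 m; q_3 = 0.34 × 2.21 × 4.85 = 3.644 m³/s
w_4 = (20.0 − 12.6)/2 = 3.7 m; q_4 = 0.33 × 2.07 × 3.7 = 2.527 m³/s
w_5 = (24.7 − 15.4)/2 = 4.65 m; q_5 = 0.24 × 1.65 × 4.65 = 1.841 m³/s
w_6 = (27.8 − 20.0)/2 = 3.9 m; q_6 = 0.21 × 1.15 × 3.9 = 0.9419 m³/s
Stations 1, 7 contribute zero (depth or velocity is 0).
Q = Σ qᵢ = 10.66 m³/s
= 10.66 × 1000 = 10660 L/s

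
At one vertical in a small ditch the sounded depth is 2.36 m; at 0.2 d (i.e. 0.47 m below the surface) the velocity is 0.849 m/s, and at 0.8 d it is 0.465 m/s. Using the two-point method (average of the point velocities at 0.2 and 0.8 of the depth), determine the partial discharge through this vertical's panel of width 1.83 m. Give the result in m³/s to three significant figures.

v̄ = (0.849 + 0.465) / 2 = 0.6570 m/s
q = v̄ × d × w = 0.6570 × 2.36 × 1.83 = 2.837 m³/s

2.84 m³/s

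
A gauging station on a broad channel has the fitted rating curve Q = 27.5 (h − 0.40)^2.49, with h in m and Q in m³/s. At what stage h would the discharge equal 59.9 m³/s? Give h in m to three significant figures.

1.77 m

h − h₀ = (Q/C)^(1/b) = (59.9/27.5)^(1/2.49) = 1.367 m
h = 0.40 + 1.367 = 1.767 m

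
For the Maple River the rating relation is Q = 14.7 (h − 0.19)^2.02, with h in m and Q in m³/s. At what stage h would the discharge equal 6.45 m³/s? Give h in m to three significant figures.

h − h₀ = (Q/C)^(1/b) = (6.45/14.7)^(1/2.02) = 0.6651 m
h = 0.19 + 0.6651 = 0.8551 m

0.855 m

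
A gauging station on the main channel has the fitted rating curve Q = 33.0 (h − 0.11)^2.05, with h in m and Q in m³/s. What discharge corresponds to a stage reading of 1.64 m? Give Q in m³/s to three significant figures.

Q = 33.0 × (1.64 − 0.11)^2.05 = 33.0 × 1.53^2.05 = 78.91 m³/s

78.9 m³/s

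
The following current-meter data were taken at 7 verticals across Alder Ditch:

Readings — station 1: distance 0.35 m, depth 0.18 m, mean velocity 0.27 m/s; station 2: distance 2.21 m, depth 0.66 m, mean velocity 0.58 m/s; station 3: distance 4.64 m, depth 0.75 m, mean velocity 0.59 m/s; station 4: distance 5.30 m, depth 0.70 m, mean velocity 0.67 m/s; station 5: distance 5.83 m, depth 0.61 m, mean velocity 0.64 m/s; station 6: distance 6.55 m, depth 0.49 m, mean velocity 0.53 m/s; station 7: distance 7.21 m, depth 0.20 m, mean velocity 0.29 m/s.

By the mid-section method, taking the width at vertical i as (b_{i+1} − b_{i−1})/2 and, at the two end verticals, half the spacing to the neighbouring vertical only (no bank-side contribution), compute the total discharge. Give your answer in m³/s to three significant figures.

w_1 = (2.21 − 0.35)/2 = 0.93 m; q_1 = 0.27 × 0.18 × 0.93 = 0.04520 m³/s
w_2 = (4.64 − 0.35)/2 = 2.145 m; q_2 = 0.58 × 0.66 × 2.145 = 0.8211 m³/s
w_3 = (5.30 − 2.21)/2 = 1.545 m; q_3 = 0.59 × 0.75 × 1.545 = 0.6837 m³/s
w_4 = (5.83 − 4.64)/2 = 0.595 m; q_4 = 0.67 × 0.70 × 0.595 = 0.2791 m³/s
w_5 = (6.55 − 5.30)/2 = 0.625 m; q_5 = 0.64 × 0.61 × 0.625 = 0.2440 m³/s
w_6 = (7.21 − 5.83)/2 = 0.69 m; q_6 = 0.53 × 0.49 × 0.69 = 0.1792 m³/s
w_7 = (7.21 − 6.55)/2 = 0.33 m; q_7 = 0.29 × 0.20 × 0.33 = 0.01914 m³/s
Q = Σ qᵢ = 2.271 m³/s

2.27 m³/s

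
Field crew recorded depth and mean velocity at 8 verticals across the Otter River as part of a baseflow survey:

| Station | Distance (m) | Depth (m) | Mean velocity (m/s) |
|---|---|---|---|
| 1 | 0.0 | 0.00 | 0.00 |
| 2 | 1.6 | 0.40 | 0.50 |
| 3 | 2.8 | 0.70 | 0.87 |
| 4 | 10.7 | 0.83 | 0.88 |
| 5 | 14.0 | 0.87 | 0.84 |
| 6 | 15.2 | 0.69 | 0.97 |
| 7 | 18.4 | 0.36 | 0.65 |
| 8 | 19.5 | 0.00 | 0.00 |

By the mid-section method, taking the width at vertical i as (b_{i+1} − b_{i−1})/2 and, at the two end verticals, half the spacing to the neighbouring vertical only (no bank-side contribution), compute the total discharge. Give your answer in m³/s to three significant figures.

w_2 = (2.8 − 0.0)/2 = 1.4 m; q_2 = 0.50 × 0.40 × 1.4 = 0.2800 m³/s
w_3 = (10.7 − 1.6)/2 = 4.55 m; q_3 = 0.87 × 0.70 × 4.55 = 2.771 m³/s
w_4 = (14.0 − 2.8)/2 = 5.6 m; q_4 = 0.88 × 0.83 × 5.6 = 4.090 m³/s
w_5 = (15.2 − 10.7)/2 = 2.25 m; q_5 = 0.84 × 0.87 × 2.25 = 1.644 m³/s
w_6 = (18.4 − 14.0)/2 = 2.2 m; q_6 = 0.97 × 0.69 × 2.2 = 1.472 m³/s
w_7 = (19.5 − 15.2)/2 = 2.15 m; q_7 = 0.65 × 0.36 × 2.15 = 0.5031 m³/s
Stations 1, 8 contribute zero (depth or velocity is 0).
Q = Σ qᵢ = 10.76 m³/s

10.8 m³/s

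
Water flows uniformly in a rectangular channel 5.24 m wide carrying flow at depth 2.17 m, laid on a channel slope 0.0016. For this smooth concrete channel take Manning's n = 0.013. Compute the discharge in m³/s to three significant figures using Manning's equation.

39.2 m³/s

A = b·y = 5.24 × 2.17 = 11.37 m²
P = b + 2y = 5.24 + 2×2.17 = 9.580 m
R = A/P = 11.37/9.580 = 1.187 m
Q = (1/n)·A·R^(2/3)·S^(1/2) = (1/0.013) × 11.37 × 1.187^(2/3) × 0.0016^(1/2) = 39.22 m³/s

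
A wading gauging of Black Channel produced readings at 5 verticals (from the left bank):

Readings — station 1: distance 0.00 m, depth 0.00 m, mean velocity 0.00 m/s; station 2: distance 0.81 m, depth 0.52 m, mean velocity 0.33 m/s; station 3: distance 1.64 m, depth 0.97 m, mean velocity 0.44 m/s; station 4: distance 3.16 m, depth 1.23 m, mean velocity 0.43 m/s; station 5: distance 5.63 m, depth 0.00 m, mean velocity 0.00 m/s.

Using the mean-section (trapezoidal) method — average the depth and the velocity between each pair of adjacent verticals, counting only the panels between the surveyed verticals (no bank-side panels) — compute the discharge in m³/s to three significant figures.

1.33 m³/s

Panel 1-2: Δb = 0.81 m, d̄ = (0.00+0.52)/2 = 0.26, v̄ = (0.00+0.33)/2 = 0.165 → q = 0.81×0.26×0.165 = 0.03475 m³/s
Panel 2-3: Δb = 0.83 m, d̄ = (0.52+0.97)/2 = 0.745, v̄ = (0.33+0.44)/2 = 0.385 → q = 0.83×0.745×0.385 = 0.2381 m³/s
Panel 3-4: Δb = 1.52 m, d̄ = (0.97+1.23)/2 = 1.1, v̄ = (0.44+0.43)/2 = 0.435 → q = 1.52×1.1×0.435 = 0.7273 m³/s
Panel 4-5: Δb = 2.47 m, d̄ = (1.23+0.00)/2 = 0.615, v̄ = (0.43+0.00)/2 = 0.215 → q = 2.47×0.615×0.215 = 0.3266 m³/s
Q = Σ q = 1.327 m³/s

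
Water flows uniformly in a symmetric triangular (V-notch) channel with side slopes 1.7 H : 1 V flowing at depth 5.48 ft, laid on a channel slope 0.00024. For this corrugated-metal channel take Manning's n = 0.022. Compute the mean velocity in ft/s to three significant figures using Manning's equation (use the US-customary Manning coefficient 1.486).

A = z·y² = 1.7×5.48² = 51.05 ft²
P = 2y√(1+z²) = 2×5.48×√(1+1.7²) = 21.62 ft
R = A/P = 51.05/21.62 = 2.362 ft
Q = (1.486/n)·A·R^(2/3)·S^(1/2) = (1.486/0.022) × 51.05 × 2.362^(2/3) × 0.00024^(1/2) = 94.74 ft³/s
V = Q/A = 94.74/51.05 = 1.856 ft/s

1.86 ft/s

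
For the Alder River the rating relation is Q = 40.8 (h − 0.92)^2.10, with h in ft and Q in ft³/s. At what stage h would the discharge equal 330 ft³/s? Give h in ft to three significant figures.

h − h₀ = (Q/C)^(1/b) = (330/40.8)^(1/2.10) = 2.706 ft
h = 0.92 + 2.706 = 3.626 ft

3.63 ft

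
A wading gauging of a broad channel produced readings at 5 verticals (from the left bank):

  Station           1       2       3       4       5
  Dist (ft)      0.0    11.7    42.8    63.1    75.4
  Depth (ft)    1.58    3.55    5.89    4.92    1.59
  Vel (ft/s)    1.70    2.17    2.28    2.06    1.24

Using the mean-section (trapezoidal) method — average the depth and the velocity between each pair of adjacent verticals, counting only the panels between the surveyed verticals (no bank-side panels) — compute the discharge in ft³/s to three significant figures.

Panel 1-2: Δb = 11.7 ft, d̄ = (1.58+3.55)/2 = 2.565, v̄ = (1.70+2.17)/2 = 1.935 → q = 11.7×2.565×1.935 = 58.07 ft³/s
Panel 2-3: Δb = 31.1 ft, d̄ = (3.55+5.89)/2 = 4.72, v̄ = (2.17+2.28)/2 = 2.225 → q = 31.1×4.72×2.225 = 326.6 ft³/s
Panel 3-4: Δb = 20.3 ft, d̄ = (5.89+4.92)/2 = 5.405, v̄ = (2.28+2.06)/2 = 2.17 → q = 20.3×5.405×2.17 = 238.1 ft³/s
Panel 4-5: Δb = 12.3 ft, d̄ = (4.92+1.59)/2 = 3.255, v̄ = (2.06+1.24)/2 = 1.65 → q = 12.3×3.255×1.65 = 66.06 ft³/s
Q = Σ q = 688.8 ft³/s

689 ft³/s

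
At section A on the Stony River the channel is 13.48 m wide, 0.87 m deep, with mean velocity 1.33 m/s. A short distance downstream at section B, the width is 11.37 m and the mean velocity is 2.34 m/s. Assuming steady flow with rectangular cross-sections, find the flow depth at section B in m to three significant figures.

Q = A₁V₁ = (13.48×0.87) × 1.33 = 15.60 m³/s
d₂ = Q/(b₂ V₂) = 15.60/(11.37×2.34) = 0.5863 m

0.586 m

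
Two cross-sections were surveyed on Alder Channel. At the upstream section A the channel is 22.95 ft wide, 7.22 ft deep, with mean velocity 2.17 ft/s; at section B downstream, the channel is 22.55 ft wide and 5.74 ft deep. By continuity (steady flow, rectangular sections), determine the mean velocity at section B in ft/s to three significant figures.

Q = A₁V₁ = (22.95×7.22) × 2.17 = 359.6 ft³/s
A₂ = 22.55 × 5.74 = 129.4 ft²
V₂ = Q/A₂ = 359.6/129.4 = 2.778 ft/s

2.78 ft/s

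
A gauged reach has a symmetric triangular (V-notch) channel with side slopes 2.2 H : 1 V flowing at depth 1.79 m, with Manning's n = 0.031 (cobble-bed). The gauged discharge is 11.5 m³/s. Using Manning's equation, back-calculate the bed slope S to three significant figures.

A = z·y² = 2.2×1.79² = 7.049 m²
P = 2y√(1+z²) = 2×1.79×√(1+2.2²) = 8.651 m
R = A/P = 7.049/8.651 = 0.8148 m
S = (Q·n / (1·A·R^(2/3)))² = (11.5×0.031 / (1×7.049×0.8724))² = 0.003361

0.00336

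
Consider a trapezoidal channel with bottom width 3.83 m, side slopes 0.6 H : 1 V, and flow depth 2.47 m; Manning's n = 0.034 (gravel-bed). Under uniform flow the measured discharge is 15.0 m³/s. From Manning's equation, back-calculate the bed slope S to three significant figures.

0.000995

A = (b + z·y)·y = (3.83 + 0.6×2.47)×2.47 = 13.12 m²
P = b + 2y√(1+z²) = 3.83 + 2×2.47×√(1+0.6²) = 9.591 m
R = A/P = 13.12/9.591 = 1.368 m
S = (Q·n / (1·A·R^(2/3)))² = (15.0×0.034 / (1×13.12×1.232))² = 0.0009949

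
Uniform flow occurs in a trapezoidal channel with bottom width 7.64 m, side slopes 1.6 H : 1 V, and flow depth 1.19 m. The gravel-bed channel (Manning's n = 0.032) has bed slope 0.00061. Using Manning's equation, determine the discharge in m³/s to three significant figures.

A = (b + z·y)·y = (7.64 + 1.6×1.19)×1.19 = 11.36 m²
P = b + 2y√(1+z²) = 7.64 + 2×1.19×√(1+1.6²) = 12.13 m
R = A/P = 11.36/12.13 = 0.9363 m
Q = (1/n)·A·R^(2/3)·S^(1/2) = (1/0.032) × 11.36 × 0.9363^(2/3) × 0.00061^(1/2) = 8.389 m³/s

8.39 m³/s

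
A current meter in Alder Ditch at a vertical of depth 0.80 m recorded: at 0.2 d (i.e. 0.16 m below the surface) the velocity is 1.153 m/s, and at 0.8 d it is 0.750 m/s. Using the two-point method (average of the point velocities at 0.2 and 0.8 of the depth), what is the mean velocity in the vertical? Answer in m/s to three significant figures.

0.952 m/s

v̄ = (1.153 + 0.750) / 2 = 0.9515 m/s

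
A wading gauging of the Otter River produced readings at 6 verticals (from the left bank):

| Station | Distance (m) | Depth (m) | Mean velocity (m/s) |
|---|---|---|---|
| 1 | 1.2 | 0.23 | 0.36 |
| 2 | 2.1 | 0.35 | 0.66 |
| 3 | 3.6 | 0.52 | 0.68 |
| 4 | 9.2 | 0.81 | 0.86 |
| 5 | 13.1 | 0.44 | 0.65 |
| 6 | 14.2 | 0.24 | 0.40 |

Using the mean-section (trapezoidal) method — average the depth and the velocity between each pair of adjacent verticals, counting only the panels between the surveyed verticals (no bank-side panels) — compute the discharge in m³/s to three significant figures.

5.47 m³/s

Panel 1-2: Δb = 0.9 m, d̄ = (0.23+0.35)/2 = 0.29, v̄ = (0.36+0.66)/2 = 0.51 → q = 0.9×0.29×0.51 = 0.1331 m³/s
Panel 2-3: Δb = 1.5 m, d̄ = (0.35+0.52)/2 = 0.435, v̄ = (0.66+0.68)/2 = 0.67 → q = 1.5×0.435×0.67 = 0.4372 m³/s
Panel 3-4: Δb = 5.6 m, d̄ = (0.52+0.81)/2 = 0.665, v̄ = (0.68+0.86)/2 = 0.77 → q = 5.6×0.665×0.77 = 2.867 m³/s
Panel 4-5: Δb = 3.9 m, d̄ = (0.81+0.44)/2 = 0.625, v̄ = (0.86+0.65)/2 = 0.755 → q = 3.9×0.625×0.755 = 1.840 m³/s
Panel 5-6: Δb = 1.1 m, d̄ = (0.44+0.24)/2 = 0.34, v̄ = (0.65+0.40)/2 = 0.525 → q = 1.1×0.34×0.525 = 0.1964 m³/s
Q = Σ q = 5.474 m³/s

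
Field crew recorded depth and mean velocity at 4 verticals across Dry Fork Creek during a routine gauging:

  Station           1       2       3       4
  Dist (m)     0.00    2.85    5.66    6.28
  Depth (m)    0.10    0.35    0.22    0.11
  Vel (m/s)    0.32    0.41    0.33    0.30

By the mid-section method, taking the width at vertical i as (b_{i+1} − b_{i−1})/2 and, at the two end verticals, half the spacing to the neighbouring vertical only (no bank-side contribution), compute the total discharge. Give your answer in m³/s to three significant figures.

0.586 m³/s

w_1 = (2.85 − 0.00)/2 = 1.425 m; q_1 = 0.32 × 0.10 × 1.425 = 0.04560 m³/s
w_2 = (5.66 − 0.00)/2 = 2.83 m; q_2 = 0.41 × 0.35 × 2.83 = 0.4061 m³/s
w_3 = (6.28 − 2.85)/2 = 1.715 m; q_3 = 0.33 × 0.22 × 1.715 = 0.1245 m³/s
w_4 = (6.28 − 5.66)/2 = 0.31 m; q_4 = 0.30 × 0.11 × 0.31 = 0.01023 m³/s
Q = Σ qᵢ = 0.5864 m³/s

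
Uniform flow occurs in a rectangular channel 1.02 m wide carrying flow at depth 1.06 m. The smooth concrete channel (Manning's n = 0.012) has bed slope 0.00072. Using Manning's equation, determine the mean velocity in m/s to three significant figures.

1.10 m/s

A = b·y = 1.02 × 1.06 = 1.081 m²
P = b + 2y = 1.02 + 2×1.06 = 3.140 m
R = A/P = 1.081/3.140 = 0.3443 m
Q = (1/n)·A·R^(2/3)·S^(1/2) = (1/0.012) × 1.081 × 0.3443^(2/3) × 0.00072^(1/2) = 1.188 m³/s
V = Q/A = 1.188/1.081 = 1.099 m/s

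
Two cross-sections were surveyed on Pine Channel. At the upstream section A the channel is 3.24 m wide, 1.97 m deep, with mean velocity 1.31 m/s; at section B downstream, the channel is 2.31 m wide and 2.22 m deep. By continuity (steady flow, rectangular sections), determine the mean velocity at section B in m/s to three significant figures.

1.63 m/s

Q = A₁V₁ = (3.24×1.97) × 1.31 = 8.361 m³/s
A₂ = 2.31 × 2.22 = 5.128 m²
V₂ = Q/A₂ = 8.361/5.128 = 1.630 m/s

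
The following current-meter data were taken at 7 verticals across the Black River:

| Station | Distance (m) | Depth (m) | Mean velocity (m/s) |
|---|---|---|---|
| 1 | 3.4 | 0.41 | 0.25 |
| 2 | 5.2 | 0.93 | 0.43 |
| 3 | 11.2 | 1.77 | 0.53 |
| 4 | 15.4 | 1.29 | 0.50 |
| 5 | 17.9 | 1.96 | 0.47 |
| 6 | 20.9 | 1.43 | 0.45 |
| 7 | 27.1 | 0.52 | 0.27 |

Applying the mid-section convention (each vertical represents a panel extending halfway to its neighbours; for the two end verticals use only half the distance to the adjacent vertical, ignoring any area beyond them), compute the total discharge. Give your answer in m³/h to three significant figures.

52300 m³/h

w_1 = (5.2 − 3.4)/2 = 0.9 m; q_1 = 0.25 × 0.41 × 0.9 = 0.09225 m³/s
w_2 = (11.2 − 3.4)/2 = 3.9 m; q_2 = 0.43 × 0.93 × 3.9 = 1.560 m³/s
w_3 = (15.4 − 5.2)/2 = 5.1 m; q_3 = 0.53 × 1.77 × 5.1 = 4.784 m³/s
w_4 = (17.9 − 11.2)/2 = 3.35 m; q_4 = 0.50 × 1.29 × 3.35 = 2.161 m³/s
w_5 = (20.9 − 15.4)/2 = 2.75 m; q_5 = 0.47 × 1.96 × 2.75 = 2.533 m³/s
w_6 = (27.1 − 17.9)/2 = 4.6 m; q_6 = 0.45 × 1.43 × 4.6 = 2.960 m³/s
w_7 = (27.1 − 20.9)/2 = 3.1 m; q_7 = 0.27 × 0.52 × 3.1 = 0.4352 m³/s
Q = Σ qᵢ = 14.53 m³/s
= 14.53 × 3600 = 52290 m³/h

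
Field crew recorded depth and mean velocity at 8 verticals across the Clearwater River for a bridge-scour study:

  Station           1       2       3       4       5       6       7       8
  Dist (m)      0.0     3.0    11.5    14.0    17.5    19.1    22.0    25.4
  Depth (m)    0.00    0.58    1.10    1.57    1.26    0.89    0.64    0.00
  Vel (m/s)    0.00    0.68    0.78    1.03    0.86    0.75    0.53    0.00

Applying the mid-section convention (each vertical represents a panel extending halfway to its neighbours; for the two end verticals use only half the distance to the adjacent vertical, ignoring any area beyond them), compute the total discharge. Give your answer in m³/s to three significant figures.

17.2 m³/s

w_2 = (11.5 − 0.0)/2 = 5.75 m; q_2 = 0.68 × 0.58 × 5.75 = 2.268 m³/s
w_3 = (14.0 − 3.0)/2 = 5.5 m; q_3 = 0.78 × 1.10 × 5.5 = 4.719 m³/s
w_4 = (17.5 − 11.5)/2 = 3 m; q_4 = 1.03 × 1.57 × 3 = 4.851 m³/s
w_5 = (19.1 − 14.0)/2 = 2.55 m; q_5 = 0.86 × 1.26 × 2.55 = 2.763 m³/s
w_6 = (22.0 − 17.5)/2 = 2.25 m; q_6 = 0.75 × 0.89 × 2.25 = 1.502 m³/s
w_7 = (25.4 − 19.1)/2 = 3.15 m; q_7 = 0.53 × 0.64 × 3.15 = 1.068 m³/s
Stations 1, 8 contribute zero (depth or velocity is 0).
Q = Σ qᵢ = 17.17 m³/s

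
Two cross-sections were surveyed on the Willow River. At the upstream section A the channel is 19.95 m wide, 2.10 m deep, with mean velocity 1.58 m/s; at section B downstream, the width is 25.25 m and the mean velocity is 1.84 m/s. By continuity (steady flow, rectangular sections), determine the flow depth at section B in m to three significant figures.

Q = A₁V₁ = (19.95×2.10) × 1.58 = 66.19 m³/s
d₂ = Q/(b₂ V₂) = 66.19/(25.25×1.84) = 1.425 m

1.42 m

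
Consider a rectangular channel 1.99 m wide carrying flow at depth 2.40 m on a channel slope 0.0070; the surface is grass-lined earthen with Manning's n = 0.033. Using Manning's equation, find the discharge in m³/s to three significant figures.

9.58 m³/s

A = b·y = 1.99 × 2.40 = 4.776 m²
P = b + 2y = 1.99 + 2×2.40 = 6.790 m
R = A/P = 4.776/6.790 = 0.7034 m
Q = (1/n)·A·R^(2/3)·S^(1/2) = (1/0.033) × 4.776 × 0.7034^(2/3) × 0.0070^(1/2) = 9.577 m³/s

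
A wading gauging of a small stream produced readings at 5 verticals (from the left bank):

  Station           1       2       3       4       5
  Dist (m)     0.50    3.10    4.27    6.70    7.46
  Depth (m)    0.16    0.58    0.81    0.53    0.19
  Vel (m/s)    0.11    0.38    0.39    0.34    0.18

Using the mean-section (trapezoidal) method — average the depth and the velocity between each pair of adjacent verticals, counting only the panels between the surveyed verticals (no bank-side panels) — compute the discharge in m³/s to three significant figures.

Panel 1-2: Δb = 2.6 m, d̄ = (0.16+0.58)/2 = 0.37, v̄ = (0.11+0.38)/2 = 0.245 → q = 2.6×0.37×0.245 = 0.2357 m³/s
Panel 2-3: Δb = 1.17 m, d̄ = (0.58+0.81)/2 = 0.695, v̄ = (0.38+0.39)/2 = 0.385 → q = 1.17×0.695×0.385 = 0.3131 m³/s
Panel 3-4: Δb = 2.43 m, d̄ = (0.81+0.53)/2 = 0.67, v̄ = (0.39+0.34)/2 = 0.365 → q = 2.43×0.67×0.365 = 0.5943 m³/s
Panel 4-5: Δb = 0.76 m, d̄ = (0.53+0.19)/2 = 0.36, v̄ = (0.34+0.18)/2 = 0.26 → q = 0.76×0.36×0.26 = 0.07114 m³/s
Q = Σ q = 1.214 m³/s

1.21 m³/s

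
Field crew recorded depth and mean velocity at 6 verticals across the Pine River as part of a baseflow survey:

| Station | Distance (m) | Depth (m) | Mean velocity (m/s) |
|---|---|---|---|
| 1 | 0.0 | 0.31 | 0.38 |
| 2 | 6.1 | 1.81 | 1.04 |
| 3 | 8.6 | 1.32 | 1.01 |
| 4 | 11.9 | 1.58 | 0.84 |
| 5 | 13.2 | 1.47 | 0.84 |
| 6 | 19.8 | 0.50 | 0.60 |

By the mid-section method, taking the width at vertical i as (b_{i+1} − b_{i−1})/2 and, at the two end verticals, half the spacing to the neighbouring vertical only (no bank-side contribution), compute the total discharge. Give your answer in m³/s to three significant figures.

w_1 = (6.1 − 0.0)/2 = 3.05 m; q_1 = 0.38 × 0.31 × 3.05 = 0.3593 m³/s
w_2 = (8.6 − 0.0)/2 = 4.3 m; q_2 = 1.04 × 1.81 × 4.3 = 8.094 m³/s
w_3 = (11.9 − 6.1)/2 = 2.9 m; q_3 = 1.01 × 1.32 × 2.9 = 3.866 m³/s
w_4 = (13.2 − 8.6)/2 = 2.3 m; q_4 = 0.84 × 1.58 × 2.3 = 3.053 m³/s
w_5 = (19.8 − 11.9)/2 = 3.95 m; q_5 = 0.84 × 1.47 × 3.95 = 4.877 m³/s
w_6 = (19.8 − 13.2)/2 = 3.3 m; q_6 = 0.60 × 0.50 × 3.3 = 0.9900 m³/s
Q = Σ qᵢ = 21.24 m³/s

21.2 m³/s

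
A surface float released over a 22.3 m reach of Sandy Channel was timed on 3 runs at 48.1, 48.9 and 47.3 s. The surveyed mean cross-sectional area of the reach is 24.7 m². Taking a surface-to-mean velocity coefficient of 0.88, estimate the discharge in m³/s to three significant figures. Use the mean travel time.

t̄ = (48.1 + 48.9 + 47.3) / 3 = 48.1 s
v_surface = L / t̄ = 22.3 / 48.1 = 0.4636 m/s
v_mean = 0.88 × 0.4636 = 0.4080 m/s
Q = A × v_mean = 24.7 × 0.4080 = 10.08 m³/s

10.1 m³/s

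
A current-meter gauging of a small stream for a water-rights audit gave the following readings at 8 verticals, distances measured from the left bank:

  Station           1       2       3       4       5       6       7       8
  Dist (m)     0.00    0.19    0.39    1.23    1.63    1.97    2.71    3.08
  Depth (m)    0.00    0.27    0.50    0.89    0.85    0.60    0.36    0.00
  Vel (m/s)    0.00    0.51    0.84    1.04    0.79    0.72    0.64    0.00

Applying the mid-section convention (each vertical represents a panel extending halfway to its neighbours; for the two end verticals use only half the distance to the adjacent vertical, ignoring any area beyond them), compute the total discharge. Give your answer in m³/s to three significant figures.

w_2 = (0.39 − 0.00)/2 = 0.195 m; q_2 = 0.51 × 0.27 × 0.195 = 0.02685 m³/s
w_3 = (1.23 − 0.19)/2 = 0.52 m; q_3 = 0.84 × 0.50 × 0.52 = 0.2184 m³/s
w_4 = (1.63 − 0.39)/2 = 0.62 m; q_4 = 1.04 × 0.89 × 0.62 = 0.5739 m³/s
w_5 = (1.97 − 1.23)/2 = 0.37 m; q_5 = 0.79 × 0.85 × 0.37 = 0.2485 m³/s
w_6 = (2.71 − 1.63)/2 = 0.54 m; q_6 = 0.72 × 0.60 × 0.54 = 0.2333 m³/s
w_7 = (3.08 − 1.97)/2 = 0.555 m; q_7 = 0.64 × 0.36 × 0.555 = 0.1279 m³/s
Stations 1, 8 contribute zero (depth or velocity is 0).
Q = Σ qᵢ = 1.429 m³/s

1.43 m³/s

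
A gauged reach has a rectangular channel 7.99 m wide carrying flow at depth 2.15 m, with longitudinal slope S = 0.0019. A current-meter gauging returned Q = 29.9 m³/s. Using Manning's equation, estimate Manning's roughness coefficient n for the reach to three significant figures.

A = b·y = 7.99 × 2.15 = 17.18 m²
P = b + 2y = 7.99 + 2×2.15 = 12.29 m
R = A/P = 17.18/12.29 = 1.398 m
n = (1/Q)·A·R^(2/3)·S^(1/2) = (1/29.9) × 17.18 × 1.250 × 0.04359 = 0.03131

0.0313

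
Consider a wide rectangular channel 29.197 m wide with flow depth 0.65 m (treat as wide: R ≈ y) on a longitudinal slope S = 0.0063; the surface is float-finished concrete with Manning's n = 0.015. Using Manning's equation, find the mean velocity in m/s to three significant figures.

3.97 m/s

A = b·y = 29.197 × 0.65 = 18.98 m²
Wide channel: R ≈ y = 0.65 m
Q = (1/n)·A·R^(2/3)·S^(1/2) = (1/0.015) × 18.98 × 0.6500^(2/3) × 0.0063^(1/2) = 75.35 m³/s
V = Q/A = 75.35/18.98 = 3.971 m/s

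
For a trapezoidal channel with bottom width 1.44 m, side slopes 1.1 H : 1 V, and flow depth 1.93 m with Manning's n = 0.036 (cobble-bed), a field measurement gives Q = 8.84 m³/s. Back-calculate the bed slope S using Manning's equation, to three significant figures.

0.00227

A = (b + z·y)·y = (1.44 + 1.1×1.93)×1.93 = 6.877 m²
P = b + 2y√(1+z²) = 1.44 + 2×1.93×√(1+1.1²) = 7.178 m
R = A/P = 6.877/7.178 = 0.9580 m
S = (Q·n / (1·A·R^(2/3)))² = (8.84×0.036 / (1×6.877×0.9718))² = 0.002268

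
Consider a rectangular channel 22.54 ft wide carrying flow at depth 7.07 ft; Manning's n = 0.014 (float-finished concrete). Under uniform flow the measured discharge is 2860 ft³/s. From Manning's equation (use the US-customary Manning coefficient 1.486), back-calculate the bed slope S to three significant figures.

0.00403

A = b·y = 22.54 × 7.07 = 159.4 ft²
P = b + 2y = 22.54 + 2×7.07 = 36.68 ft
R = A/P = 159.4/36.68 = 4.345 ft
S = (Q·n / (1.486·A·R^(2/3)))² = (2860×0.014 / (1.486×159.4×2.663))² = 0.004033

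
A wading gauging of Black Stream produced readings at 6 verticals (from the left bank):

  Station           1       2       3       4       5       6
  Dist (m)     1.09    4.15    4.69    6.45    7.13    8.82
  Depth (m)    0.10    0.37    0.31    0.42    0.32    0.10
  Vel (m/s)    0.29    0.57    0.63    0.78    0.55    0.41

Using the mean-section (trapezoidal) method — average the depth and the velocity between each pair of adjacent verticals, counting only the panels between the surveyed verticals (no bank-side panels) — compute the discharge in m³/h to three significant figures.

4360 m³/h

Panel 1-2: Δb = 3.06 m, d̄ = (0.10+0.37)/2 = 0.235, v̄ = (0.29+0.57)/2 = 0.43 → q = 3.06×0.235×0.43 = 0.3092 m³/s
Panel 2-3: Δb = 0.54 m, d̄ = (0.37+0.31)/2 = 0.34, v̄ = (0.57+0.63)/2 = 0.6 → q = 0.54×0.34×0.6 = 0.1102 m³/s
Panel 3-4: Δb = 1.76 m, d̄ = (0.31+0.42)/2 = 0.365, v̄ = (0.63+0.78)/2 = 0.705 → q = 1.76×0.365×0.705 = 0.4529 m³/s
Panel 4-5: Δb = 0.68 m, d̄ = (0.42+0.32)/2 = 0.37, v̄ = (0.78+0.55)/2 = 0.665 → q = 0.68×0.37×0.665 = 0.1673 m³/s
Panel 5-6: Δb = 1.69 m, d̄ = (0.32+0.10)/2 = 0.21, v̄ = (0.55+0.41)/2 = 0.48 → q = 1.69×0.21×0.48 = 0.1704 m³/s
Q = Σ q = 1.210 m³/s
= 1.210 × 3600 = 4356 m³/h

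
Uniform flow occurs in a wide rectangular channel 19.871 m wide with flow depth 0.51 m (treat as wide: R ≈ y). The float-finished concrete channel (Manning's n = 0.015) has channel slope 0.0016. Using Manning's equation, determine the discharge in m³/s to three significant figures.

17.3 m³/s

A = b·y = 19.871 × 0.51 = 10.13 m²
Wide channel: R ≈ y = 0.51 m
Q = (1/n)·A·R^(2/3)·S^(1/2) = (1/0.015) × 10.13 × 0.5100^(2/3) × 0.0016^(1/2) = 17.25 m³/s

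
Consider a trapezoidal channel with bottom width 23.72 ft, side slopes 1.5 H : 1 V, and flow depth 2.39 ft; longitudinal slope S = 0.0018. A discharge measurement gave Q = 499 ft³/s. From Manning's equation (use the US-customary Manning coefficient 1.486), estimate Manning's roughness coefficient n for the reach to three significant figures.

A = (b + z·y)·y = (23.72 + 1.5×2.39)×2.39 = 65.26 ft²
P = b + 2y√(1+z²) = 23.72 + 2×2.39×√(1+1.5²) = 32.34 ft
R = A/P = 65.26/32.34 = 2.018 ft
n = (1.486/Q)·A·R^(2/3)·S^(1/2) = (1.486/499) × 65.26 × 1.597 × 0.04243 = 0.01317

0.0132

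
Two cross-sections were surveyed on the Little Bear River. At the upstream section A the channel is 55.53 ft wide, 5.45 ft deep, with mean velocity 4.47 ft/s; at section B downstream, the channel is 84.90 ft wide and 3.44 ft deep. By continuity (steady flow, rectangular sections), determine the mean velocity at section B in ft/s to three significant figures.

Q = A₁V₁ = (55.53×5.45) × 4.47 = 1353 ft³/s
A₂ = 84.90 × 3.44 = 292.1 ft²
V₂ = Q/A₂ = 1353/292.1 = 4.632 ft/s

4.63 ft/s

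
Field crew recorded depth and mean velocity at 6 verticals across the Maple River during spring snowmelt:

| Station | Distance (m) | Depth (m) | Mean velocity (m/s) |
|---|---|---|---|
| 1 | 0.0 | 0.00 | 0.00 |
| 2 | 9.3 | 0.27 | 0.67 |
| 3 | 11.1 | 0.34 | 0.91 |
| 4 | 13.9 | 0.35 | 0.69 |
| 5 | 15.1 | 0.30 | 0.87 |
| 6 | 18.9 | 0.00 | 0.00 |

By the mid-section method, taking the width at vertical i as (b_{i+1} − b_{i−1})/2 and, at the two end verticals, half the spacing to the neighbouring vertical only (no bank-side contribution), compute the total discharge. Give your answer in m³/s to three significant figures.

w_2 = (11.1 − 0.0)/2 = 5.55 m; q_2 = 0.67 × 0.27 × 5.55 = 1.004 m³/s
w_3 = (13.9 − 9.3)/2 = 2.3 m; q_3 = 0.91 × 0.34 × 2.3 = 0.7116 m³/s
w_4 = (15.1 − 11.1)/2 = 2 m; q_4 = 0.69 × 0.35 × 2 = 0.4830 m³/s
w_5 = (18.9 − 13.9)/2 = 2.5 m; q_5 = 0.87 × 0.30 × 2.5 = 0.6525 m³/s
Stations 1, 6 contribute zero (depth or velocity is 0).
Q = Σ qᵢ = 2.851 m³/s

2.85 m³/s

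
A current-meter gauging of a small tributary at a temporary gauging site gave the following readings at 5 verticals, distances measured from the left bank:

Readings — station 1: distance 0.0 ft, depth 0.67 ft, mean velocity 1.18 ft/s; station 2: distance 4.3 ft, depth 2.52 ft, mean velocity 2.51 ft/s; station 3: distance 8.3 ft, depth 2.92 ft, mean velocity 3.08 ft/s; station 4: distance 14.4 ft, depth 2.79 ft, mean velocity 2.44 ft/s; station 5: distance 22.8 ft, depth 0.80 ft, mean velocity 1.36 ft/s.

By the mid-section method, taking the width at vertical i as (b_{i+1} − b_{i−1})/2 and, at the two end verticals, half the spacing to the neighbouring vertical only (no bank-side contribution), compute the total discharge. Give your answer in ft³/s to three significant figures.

w_1 = (4.3 − 0.0)/2 = 2.15 ft; q_1 = 1.18 × 0.67 × 2.15 = 1.700 ft³/s
w_2 = (8.3 − 0.0)/2 = 4.15 ft; q_2 = 2.51 × 2.52 × 4.15 = 26.25 ft³/s
w_3 = (14.4 − 4.3)/2 = 5.05 ft; q_3 = 3.08 × 2.92 × 5.05 = 45.42 ft³/s
w_4 = (22.8 − 8.3)/2 = 7.25 ft; q_4 = 2.44 × 2.79 × 7.25 = 49.36 ft³/s
w_5 = (22.8 − 14.4)/2 = 4.2 ft; q_5 = 1.36 × 0.80 × 4.2 = 4.570 ft³/s
Q = Σ qᵢ = 127.3 ft³/s

127 ft³/s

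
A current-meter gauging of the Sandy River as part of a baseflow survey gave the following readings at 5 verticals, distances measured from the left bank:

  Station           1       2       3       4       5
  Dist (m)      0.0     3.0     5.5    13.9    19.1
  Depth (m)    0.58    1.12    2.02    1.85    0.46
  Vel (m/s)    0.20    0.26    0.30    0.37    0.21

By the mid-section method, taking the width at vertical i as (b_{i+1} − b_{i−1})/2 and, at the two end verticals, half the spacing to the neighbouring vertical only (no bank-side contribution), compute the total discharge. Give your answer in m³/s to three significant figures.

w_1 = (3.0 − 0.0)/2 = 1.5 m; q_1 = 0.20 × 0.58 × 1.5 = 0.1740 m³/s
w_2 = (5.5 − 0.0)/2 = 2.75 m; q_2 = 0.26 × 1.12 × 2.75 = 0.8008 m³/s
w_3 = (13.9 − 3.0)/2 = 5.45 m; q_3 = 0.30 × 2.02 × 5.45 = 3.303 m³/s
w_4 = (19.1 − 5.5)/2 = 6.8 m; q_4 = 0.37 × 1.85 × 6.8 = 4.655 m³/s
w_5 = (19.1 − 13.9)/2 = 2.6 m; q_5 = 0.21 × 0.46 × 2.6 = 0.2512 m³/s
Q = Σ qᵢ = 9.183 m³/s

9.18 m³/s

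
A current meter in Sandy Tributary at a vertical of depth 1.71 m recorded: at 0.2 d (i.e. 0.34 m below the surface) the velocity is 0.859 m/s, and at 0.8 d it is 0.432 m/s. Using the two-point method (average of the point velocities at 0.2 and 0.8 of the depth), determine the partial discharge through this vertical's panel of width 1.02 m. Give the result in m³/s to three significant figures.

1.13 m³/s

v̄ = (0.859 + 0.432) / 2 = 0.6455 m/s
q = v̄ × d × w = 0.6455 × 1.71 × 1.02 = 1.126 m³/s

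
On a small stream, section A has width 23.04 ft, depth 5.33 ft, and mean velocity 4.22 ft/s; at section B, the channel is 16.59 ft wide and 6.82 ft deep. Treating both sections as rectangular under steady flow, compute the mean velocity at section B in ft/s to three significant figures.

4.58 ft/s

Q = A₁V₁ = (23.04×5.33) × 4.22 = 518.2 ft³/s
A₂ = 16.59 × 6.82 = 113.1 ft²
V₂ = Q/A₂ = 518.2/113.1 = 4.580 ft/s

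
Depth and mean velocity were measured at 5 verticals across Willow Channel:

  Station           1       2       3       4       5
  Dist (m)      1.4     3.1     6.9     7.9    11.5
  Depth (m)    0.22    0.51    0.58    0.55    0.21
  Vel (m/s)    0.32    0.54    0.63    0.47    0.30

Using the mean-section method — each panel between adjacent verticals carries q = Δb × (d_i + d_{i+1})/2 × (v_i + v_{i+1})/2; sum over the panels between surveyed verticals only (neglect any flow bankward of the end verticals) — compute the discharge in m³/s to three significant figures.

2.32 m³/s

Panel 1-2: Δb = 1.7 m, d̄ = (0.22+0.51)/2 = 0.365, v̄ = (0.32+0.54)/2 = 0.43 → q = 1.7×0.365×0.43 = 0.2668 m³/s
Panel 2-3: Δb = 3.8 m, d̄ = (0.51+0.58)/2 = 0.545, v̄ = (0.54+0.63)/2 = 0.585 → q = 3.8×0.545×0.585 = 1.212 m³/s
Panel 3-4: Δb = 1 m, d̄ = (0.58+0.55)/2 = 0.565, v̄ = (0.63+0.47)/2 = 0.55 → q = 1×0.565×0.55 = 0.3108 m³/s
Panel 4-5: Δb = 3.6 m, d̄ = (0.55+0.21)/2 = 0.38, v̄ = (0.47+0.30)/2 = 0.385 → q = 3.6×0.38×0.385 = 0.5267 m³/s
Q = Σ q = 2.316 m³/s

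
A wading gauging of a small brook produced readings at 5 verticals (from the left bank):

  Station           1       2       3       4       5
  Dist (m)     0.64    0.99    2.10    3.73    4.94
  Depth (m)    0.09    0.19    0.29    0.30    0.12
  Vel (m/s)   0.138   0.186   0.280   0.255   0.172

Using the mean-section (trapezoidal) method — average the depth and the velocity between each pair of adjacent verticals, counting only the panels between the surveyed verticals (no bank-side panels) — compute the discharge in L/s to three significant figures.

253 L/s

Panel 1-2: Δb = 0.35 m, d̄ = (0.09+0.19)/2 = 0.14, v̄ = (0.138+0.186)/2 = 0.162 → q = 0.35×0.14×0.162 = 0.007938 m³/s
Panel 2-3: Δb = 1.11 m, d̄ = (0.19+0.29)/2 = 0.24, v̄ = (0.186+0.280)/2 = 0.233 → q = 1.11×0.24×0.233 = 0.06207 m³/s
Panel 3-4: Δb = 1.63 m, d̄ = (0.29+0.30)/2 = 0.295, v̄ = (0.280+0.255)/2 = 0.2675 → q = 1.63×0.295×0.2675 = 0.1286 m³/s
Panel 4-5: Δb = 1.21 m, d̄ = (0.30+0.12)/2 = 0.21, v̄ = (0.255+0.172)/2 = 0.2135 → q = 1.21×0.21×0.2135 = 0.05425 m³/s
Q = Σ q = 0.2529 m³/s
= 0.2529 × 1000 = 252.9 L/s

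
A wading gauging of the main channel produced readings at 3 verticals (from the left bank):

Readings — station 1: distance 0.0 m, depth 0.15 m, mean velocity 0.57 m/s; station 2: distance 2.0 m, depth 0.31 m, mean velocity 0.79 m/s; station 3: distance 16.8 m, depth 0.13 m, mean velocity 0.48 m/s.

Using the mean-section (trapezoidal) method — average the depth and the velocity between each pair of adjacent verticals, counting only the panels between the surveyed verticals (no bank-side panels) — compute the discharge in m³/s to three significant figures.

Panel 1-2: Δb = 2 m, d̄ = (0.15+0.31)/2 = 0.23, v̄ = (0.57+0.79)/2 = 0.68 → q = 2×0.23×0.68 = 0.3128 m³/s
Panel 2-3: Δb = 14.8 m, d̄ = (0.31+0.13)/2 = 0.22, v̄ = (0.79+0.48)/2 = 0.635 → q = 14.8×0.22×0.635 = 2.068 m³/s
Q = Σ q = 2.380 m³/s

2.38 m³/s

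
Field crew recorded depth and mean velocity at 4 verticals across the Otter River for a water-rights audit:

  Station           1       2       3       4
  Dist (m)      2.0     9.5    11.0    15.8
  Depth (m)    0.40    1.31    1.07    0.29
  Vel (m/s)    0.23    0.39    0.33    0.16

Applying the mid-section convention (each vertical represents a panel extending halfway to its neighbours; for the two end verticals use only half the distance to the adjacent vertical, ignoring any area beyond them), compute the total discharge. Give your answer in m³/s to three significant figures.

w_1 = (9.5 − 2.0)/2 = 3.75 m; q_1 = 0.23 × 0.40 × 3.75 = 0.3450 m³/s
w_2 = (11.0 − 2.0)/2 = 4.5 m; q_2 = 0.39 × 1.31 × 4.5 = 2.299 m³/s
w_3 = (15.8 − 9.5)/2 = 3.15 m; q_3 = 0.33 × 1.07 × 3.15 = 1.112 m³/s
w_4 = (15.8 − 11.0)/2 = 2.4 m; q_4 = 0.16 × 0.29 × 2.4 = 0.1114 m³/s
Q = Σ qᵢ = 3.868 m³/s

3.87 m³/s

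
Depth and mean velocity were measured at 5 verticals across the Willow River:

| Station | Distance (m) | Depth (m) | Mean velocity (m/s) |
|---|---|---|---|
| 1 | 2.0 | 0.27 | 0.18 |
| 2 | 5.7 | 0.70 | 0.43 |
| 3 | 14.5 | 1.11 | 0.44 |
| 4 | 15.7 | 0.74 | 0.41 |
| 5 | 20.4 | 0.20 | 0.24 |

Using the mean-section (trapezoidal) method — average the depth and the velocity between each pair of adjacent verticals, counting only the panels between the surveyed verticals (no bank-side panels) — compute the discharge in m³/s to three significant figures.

Panel 1-2: Δb = 3.7 m, d̄ = (0.27+0.70)/2 = 0.485, v̄ = (0.18+0.43)/2 = 0.305 → q = 3.7×0.485×0.305 = 0.5473 m³/s
Panel 2-3: Δb = 8.8 m, d̄ = (0.70+1.11)/2 = 0.905, v̄ = (0.43+0.44)/2 = 0.435 → q = 8.8×0.905×0.435 = 3.464 m³/s
Panel 3-4: Δb = 1.2 m, d̄ = (1.11+0.74)/2 = 0.925, v̄ = (0.44+0.41)/2 = 0.425 → q = 1.2×0.925×0.425 = 0.4718 m³/s
Panel 4-5: Δb = 4.7 m, d̄ = (0.74+0.20)/2 = 0.47, v̄ = (0.41+0.24)/2 = 0.325 → q = 4.7×0.47×0.325 = 0.7179 m³/s
Q = Σ q = 5.201 m³/s

5.20 m³/s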